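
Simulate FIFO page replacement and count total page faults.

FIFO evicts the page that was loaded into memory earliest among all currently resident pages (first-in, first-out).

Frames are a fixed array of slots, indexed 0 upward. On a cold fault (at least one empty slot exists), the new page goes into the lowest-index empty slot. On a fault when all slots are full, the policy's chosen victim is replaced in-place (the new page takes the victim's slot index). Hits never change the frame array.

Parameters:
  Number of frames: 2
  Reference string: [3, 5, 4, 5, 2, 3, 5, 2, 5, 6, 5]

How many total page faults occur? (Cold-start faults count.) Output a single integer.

Step 0: ref 3 → FAULT, frames=[3,-]
Step 1: ref 5 → FAULT, frames=[3,5]
Step 2: ref 4 → FAULT (evict 3), frames=[4,5]
Step 3: ref 5 → HIT, frames=[4,5]
Step 4: ref 2 → FAULT (evict 5), frames=[4,2]
Step 5: ref 3 → FAULT (evict 4), frames=[3,2]
Step 6: ref 5 → FAULT (evict 2), frames=[3,5]
Step 7: ref 2 → FAULT (evict 3), frames=[2,5]
Step 8: ref 5 → HIT, frames=[2,5]
Step 9: ref 6 → FAULT (evict 5), frames=[2,6]
Step 10: ref 5 → FAULT (evict 2), frames=[5,6]
Total faults: 9

Answer: 9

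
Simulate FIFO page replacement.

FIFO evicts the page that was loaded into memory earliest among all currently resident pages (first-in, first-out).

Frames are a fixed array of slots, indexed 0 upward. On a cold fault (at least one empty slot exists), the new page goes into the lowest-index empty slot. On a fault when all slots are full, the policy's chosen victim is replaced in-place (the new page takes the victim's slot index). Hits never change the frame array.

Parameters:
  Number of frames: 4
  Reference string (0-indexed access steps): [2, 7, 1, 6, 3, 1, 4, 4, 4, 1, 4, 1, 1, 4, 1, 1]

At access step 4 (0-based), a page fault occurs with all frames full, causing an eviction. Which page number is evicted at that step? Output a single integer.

Step 0: ref 2 -> FAULT, frames=[2,-,-,-]
Step 1: ref 7 -> FAULT, frames=[2,7,-,-]
Step 2: ref 1 -> FAULT, frames=[2,7,1,-]
Step 3: ref 6 -> FAULT, frames=[2,7,1,6]
Step 4: ref 3 -> FAULT, evict 2, frames=[3,7,1,6]
At step 4: evicted page 2

Answer: 2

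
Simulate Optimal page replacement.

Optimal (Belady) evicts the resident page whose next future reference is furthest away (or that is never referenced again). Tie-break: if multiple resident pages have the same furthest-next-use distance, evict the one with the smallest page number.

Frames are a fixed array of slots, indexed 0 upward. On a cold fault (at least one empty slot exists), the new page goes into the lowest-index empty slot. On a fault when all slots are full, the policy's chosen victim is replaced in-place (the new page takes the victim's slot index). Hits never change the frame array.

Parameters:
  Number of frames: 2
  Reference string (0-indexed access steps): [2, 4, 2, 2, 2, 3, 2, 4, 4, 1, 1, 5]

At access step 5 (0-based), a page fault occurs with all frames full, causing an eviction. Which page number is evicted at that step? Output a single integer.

Answer: 4

Derivation:
Step 0: ref 2 -> FAULT, frames=[2,-]
Step 1: ref 4 -> FAULT, frames=[2,4]
Step 2: ref 2 -> HIT, frames=[2,4]
Step 3: ref 2 -> HIT, frames=[2,4]
Step 4: ref 2 -> HIT, frames=[2,4]
Step 5: ref 3 -> FAULT, evict 4, frames=[2,3]
At step 5: evicted page 4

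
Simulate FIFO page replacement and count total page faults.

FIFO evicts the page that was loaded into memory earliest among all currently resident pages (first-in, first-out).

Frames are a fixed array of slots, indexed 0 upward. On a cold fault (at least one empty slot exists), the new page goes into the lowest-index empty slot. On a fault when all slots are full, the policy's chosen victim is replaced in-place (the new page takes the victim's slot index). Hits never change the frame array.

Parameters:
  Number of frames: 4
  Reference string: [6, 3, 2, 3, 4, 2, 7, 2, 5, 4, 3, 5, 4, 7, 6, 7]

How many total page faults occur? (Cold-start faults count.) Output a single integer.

Step 0: ref 6 → FAULT, frames=[6,-,-,-]
Step 1: ref 3 → FAULT, frames=[6,3,-,-]
Step 2: ref 2 → FAULT, frames=[6,3,2,-]
Step 3: ref 3 → HIT, frames=[6,3,2,-]
Step 4: ref 4 → FAULT, frames=[6,3,2,4]
Step 5: ref 2 → HIT, frames=[6,3,2,4]
Step 6: ref 7 → FAULT (evict 6), frames=[7,3,2,4]
Step 7: ref 2 → HIT, frames=[7,3,2,4]
Step 8: ref 5 → FAULT (evict 3), frames=[7,5,2,4]
Step 9: ref 4 → HIT, frames=[7,5,2,4]
Step 10: ref 3 → FAULT (evict 2), frames=[7,5,3,4]
Step 11: ref 5 → HIT, frames=[7,5,3,4]
Step 12: ref 4 → HIT, frames=[7,5,3,4]
Step 13: ref 7 → HIT, frames=[7,5,3,4]
Step 14: ref 6 → FAULT (evict 4), frames=[7,5,3,6]
Step 15: ref 7 → HIT, frames=[7,5,3,6]
Total faults: 8

Answer: 8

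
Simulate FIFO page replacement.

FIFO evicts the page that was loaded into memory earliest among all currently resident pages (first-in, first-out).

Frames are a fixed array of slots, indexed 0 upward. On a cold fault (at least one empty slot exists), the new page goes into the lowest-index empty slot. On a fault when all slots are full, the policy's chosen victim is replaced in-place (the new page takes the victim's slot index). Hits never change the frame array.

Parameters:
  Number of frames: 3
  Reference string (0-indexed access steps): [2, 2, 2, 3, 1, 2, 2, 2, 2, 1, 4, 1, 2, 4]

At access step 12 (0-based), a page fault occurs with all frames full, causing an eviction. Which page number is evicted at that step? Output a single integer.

Answer: 3

Derivation:
Step 0: ref 2 -> FAULT, frames=[2,-,-]
Step 1: ref 2 -> HIT, frames=[2,-,-]
Step 2: ref 2 -> HIT, frames=[2,-,-]
Step 3: ref 3 -> FAULT, frames=[2,3,-]
Step 4: ref 1 -> FAULT, frames=[2,3,1]
Step 5: ref 2 -> HIT, frames=[2,3,1]
Step 6: ref 2 -> HIT, frames=[2,3,1]
Step 7: ref 2 -> HIT, frames=[2,3,1]
Step 8: ref 2 -> HIT, frames=[2,3,1]
Step 9: ref 1 -> HIT, frames=[2,3,1]
Step 10: ref 4 -> FAULT, evict 2, frames=[4,3,1]
Step 11: ref 1 -> HIT, frames=[4,3,1]
Step 12: ref 2 -> FAULT, evict 3, frames=[4,2,1]
At step 12: evicted page 3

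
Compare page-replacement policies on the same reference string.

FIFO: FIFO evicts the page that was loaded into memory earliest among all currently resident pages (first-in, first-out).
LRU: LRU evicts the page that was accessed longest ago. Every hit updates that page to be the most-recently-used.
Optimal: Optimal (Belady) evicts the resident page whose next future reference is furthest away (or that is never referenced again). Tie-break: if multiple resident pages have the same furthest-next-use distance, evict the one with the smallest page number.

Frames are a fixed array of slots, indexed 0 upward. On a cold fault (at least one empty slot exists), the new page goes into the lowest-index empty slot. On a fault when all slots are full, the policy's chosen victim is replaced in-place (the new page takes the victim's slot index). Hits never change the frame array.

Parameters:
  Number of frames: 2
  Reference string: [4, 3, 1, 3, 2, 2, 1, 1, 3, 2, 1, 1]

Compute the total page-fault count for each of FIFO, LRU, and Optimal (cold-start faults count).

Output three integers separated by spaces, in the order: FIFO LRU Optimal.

Answer: 6 8 6

Derivation:
--- FIFO ---
  step 0: ref 4 -> FAULT, frames=[4,-] (faults so far: 1)
  step 1: ref 3 -> FAULT, frames=[4,3] (faults so far: 2)
  step 2: ref 1 -> FAULT, evict 4, frames=[1,3] (faults so far: 3)
  step 3: ref 3 -> HIT, frames=[1,3] (faults so far: 3)
  step 4: ref 2 -> FAULT, evict 3, frames=[1,2] (faults so far: 4)
  step 5: ref 2 -> HIT, frames=[1,2] (faults so far: 4)
  step 6: ref 1 -> HIT, frames=[1,2] (faults so far: 4)
  step 7: ref 1 -> HIT, frames=[1,2] (faults so far: 4)
  step 8: ref 3 -> FAULT, evict 1, frames=[3,2] (faults so far: 5)
  step 9: ref 2 -> HIT, frames=[3,2] (faults so far: 5)
  step 10: ref 1 -> FAULT, evict 2, frames=[3,1] (faults so far: 6)
  step 11: ref 1 -> HIT, frames=[3,1] (faults so far: 6)
  FIFO total faults: 6
--- LRU ---
  step 0: ref 4 -> FAULT, frames=[4,-] (faults so far: 1)
  step 1: ref 3 -> FAULT, frames=[4,3] (faults so far: 2)
  step 2: ref 1 -> FAULT, evict 4, frames=[1,3] (faults so far: 3)
  step 3: ref 3 -> HIT, frames=[1,3] (faults so far: 3)
  step 4: ref 2 -> FAULT, evict 1, frames=[2,3] (faults so far: 4)
  step 5: ref 2 -> HIT, frames=[2,3] (faults so far: 4)
  step 6: ref 1 -> FAULT, evict 3, frames=[2,1] (faults so far: 5)
  step 7: ref 1 -> HIT, frames=[2,1] (faults so far: 5)
  step 8: ref 3 -> FAULT, evict 2, frames=[3,1] (faults so far: 6)
  step 9: ref 2 -> FAULT, evict 1, frames=[3,2] (faults so far: 7)
  step 10: ref 1 -> FAULT, evict 3, frames=[1,2] (faults so far: 8)
  step 11: ref 1 -> HIT, frames=[1,2] (faults so far: 8)
  LRU total faults: 8
--- Optimal ---
  step 0: ref 4 -> FAULT, frames=[4,-] (faults so far: 1)
  step 1: ref 3 -> FAULT, frames=[4,3] (faults so far: 2)
  step 2: ref 1 -> FAULT, evict 4, frames=[1,3] (faults so far: 3)
  step 3: ref 3 -> HIT, frames=[1,3] (faults so far: 3)
  step 4: ref 2 -> FAULT, evict 3, frames=[1,2] (faults so far: 4)
  step 5: ref 2 -> HIT, frames=[1,2] (faults so far: 4)
  step 6: ref 1 -> HIT, frames=[1,2] (faults so far: 4)
  step 7: ref 1 -> HIT, frames=[1,2] (faults so far: 4)
  step 8: ref 3 -> FAULT, evict 1, frames=[3,2] (faults so far: 5)
  step 9: ref 2 -> HIT, frames=[3,2] (faults so far: 5)
  step 10: ref 1 -> FAULT, evict 2, frames=[3,1] (faults so far: 6)
  step 11: ref 1 -> HIT, frames=[3,1] (faults so far: 6)
  Optimal total faults: 6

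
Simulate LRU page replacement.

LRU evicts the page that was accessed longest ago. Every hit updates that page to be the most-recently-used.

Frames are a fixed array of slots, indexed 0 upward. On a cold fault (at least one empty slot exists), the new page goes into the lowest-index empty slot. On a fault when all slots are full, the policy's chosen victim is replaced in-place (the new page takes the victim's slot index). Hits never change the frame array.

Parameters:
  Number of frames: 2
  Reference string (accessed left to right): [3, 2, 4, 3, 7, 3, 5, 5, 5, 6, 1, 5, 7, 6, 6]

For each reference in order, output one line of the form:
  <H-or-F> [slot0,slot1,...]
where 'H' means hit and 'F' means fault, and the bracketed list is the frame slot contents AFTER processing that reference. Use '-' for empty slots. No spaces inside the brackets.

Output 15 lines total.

F [3,-]
F [3,2]
F [4,2]
F [4,3]
F [7,3]
H [7,3]
F [5,3]
H [5,3]
H [5,3]
F [5,6]
F [1,6]
F [1,5]
F [7,5]
F [7,6]
H [7,6]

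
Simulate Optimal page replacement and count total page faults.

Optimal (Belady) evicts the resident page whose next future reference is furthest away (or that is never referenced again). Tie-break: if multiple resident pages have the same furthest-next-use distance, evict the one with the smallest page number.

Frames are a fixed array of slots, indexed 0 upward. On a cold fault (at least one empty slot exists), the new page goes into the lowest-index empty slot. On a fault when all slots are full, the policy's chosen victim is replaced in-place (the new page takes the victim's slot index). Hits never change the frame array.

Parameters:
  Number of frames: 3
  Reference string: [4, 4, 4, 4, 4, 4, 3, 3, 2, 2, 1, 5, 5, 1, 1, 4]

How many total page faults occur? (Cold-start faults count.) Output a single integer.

Answer: 5

Derivation:
Step 0: ref 4 → FAULT, frames=[4,-,-]
Step 1: ref 4 → HIT, frames=[4,-,-]
Step 2: ref 4 → HIT, frames=[4,-,-]
Step 3: ref 4 → HIT, frames=[4,-,-]
Step 4: ref 4 → HIT, frames=[4,-,-]
Step 5: ref 4 → HIT, frames=[4,-,-]
Step 6: ref 3 → FAULT, frames=[4,3,-]
Step 7: ref 3 → HIT, frames=[4,3,-]
Step 8: ref 2 → FAULT, frames=[4,3,2]
Step 9: ref 2 → HIT, frames=[4,3,2]
Step 10: ref 1 → FAULT (evict 2), frames=[4,3,1]
Step 11: ref 5 → FAULT (evict 3), frames=[4,5,1]
Step 12: ref 5 → HIT, frames=[4,5,1]
Step 13: ref 1 → HIT, frames=[4,5,1]
Step 14: ref 1 → HIT, frames=[4,5,1]
Step 15: ref 4 → HIT, frames=[4,5,1]
Total faults: 5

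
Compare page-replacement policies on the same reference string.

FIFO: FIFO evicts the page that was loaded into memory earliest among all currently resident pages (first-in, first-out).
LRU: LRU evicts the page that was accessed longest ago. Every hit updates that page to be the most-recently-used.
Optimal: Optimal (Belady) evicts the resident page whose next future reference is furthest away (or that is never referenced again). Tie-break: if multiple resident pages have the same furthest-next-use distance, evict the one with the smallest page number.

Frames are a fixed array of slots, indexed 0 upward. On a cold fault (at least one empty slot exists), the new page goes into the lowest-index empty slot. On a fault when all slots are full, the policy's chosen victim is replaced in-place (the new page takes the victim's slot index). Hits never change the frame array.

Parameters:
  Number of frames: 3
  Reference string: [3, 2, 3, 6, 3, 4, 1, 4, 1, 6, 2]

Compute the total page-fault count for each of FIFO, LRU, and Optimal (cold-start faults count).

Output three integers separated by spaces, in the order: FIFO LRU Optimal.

Answer: 6 7 6

Derivation:
--- FIFO ---
  step 0: ref 3 -> FAULT, frames=[3,-,-] (faults so far: 1)
  step 1: ref 2 -> FAULT, frames=[3,2,-] (faults so far: 2)
  step 2: ref 3 -> HIT, frames=[3,2,-] (faults so far: 2)
  step 3: ref 6 -> FAULT, frames=[3,2,6] (faults so far: 3)
  step 4: ref 3 -> HIT, frames=[3,2,6] (faults so far: 3)
  step 5: ref 4 -> FAULT, evict 3, frames=[4,2,6] (faults so far: 4)
  step 6: ref 1 -> FAULT, evict 2, frames=[4,1,6] (faults so far: 5)
  step 7: ref 4 -> HIT, frames=[4,1,6] (faults so far: 5)
  step 8: ref 1 -> HIT, frames=[4,1,6] (faults so far: 5)
  step 9: ref 6 -> HIT, frames=[4,1,6] (faults so far: 5)
  step 10: ref 2 -> FAULT, evict 6, frames=[4,1,2] (faults so far: 6)
  FIFO total faults: 6
--- LRU ---
  step 0: ref 3 -> FAULT, frames=[3,-,-] (faults so far: 1)
  step 1: ref 2 -> FAULT, frames=[3,2,-] (faults so far: 2)
  step 2: ref 3 -> HIT, frames=[3,2,-] (faults so far: 2)
  step 3: ref 6 -> FAULT, frames=[3,2,6] (faults so far: 3)
  step 4: ref 3 -> HIT, frames=[3,2,6] (faults so far: 3)
  step 5: ref 4 -> FAULT, evict 2, frames=[3,4,6] (faults so far: 4)
  step 6: ref 1 -> FAULT, evict 6, frames=[3,4,1] (faults so far: 5)
  step 7: ref 4 -> HIT, frames=[3,4,1] (faults so far: 5)
  step 8: ref 1 -> HIT, frames=[3,4,1] (faults so far: 5)
  step 9: ref 6 -> FAULT, evict 3, frames=[6,4,1] (faults so far: 6)
  step 10: ref 2 -> FAULT, evict 4, frames=[6,2,1] (faults so far: 7)
  LRU total faults: 7
--- Optimal ---
  step 0: ref 3 -> FAULT, frames=[3,-,-] (faults so far: 1)
  step 1: ref 2 -> FAULT, frames=[3,2,-] (faults so far: 2)
  step 2: ref 3 -> HIT, frames=[3,2,-] (faults so far: 2)
  step 3: ref 6 -> FAULT, frames=[3,2,6] (faults so far: 3)
  step 4: ref 3 -> HIT, frames=[3,2,6] (faults so far: 3)
  step 5: ref 4 -> FAULT, evict 3, frames=[4,2,6] (faults so far: 4)
  step 6: ref 1 -> FAULT, evict 2, frames=[4,1,6] (faults so far: 5)
  step 7: ref 4 -> HIT, frames=[4,1,6] (faults so far: 5)
  step 8: ref 1 -> HIT, frames=[4,1,6] (faults so far: 5)
  step 9: ref 6 -> HIT, frames=[4,1,6] (faults so far: 5)
  step 10: ref 2 -> FAULT, evict 1, frames=[4,2,6] (faults so far: 6)
  Optimal total faults: 6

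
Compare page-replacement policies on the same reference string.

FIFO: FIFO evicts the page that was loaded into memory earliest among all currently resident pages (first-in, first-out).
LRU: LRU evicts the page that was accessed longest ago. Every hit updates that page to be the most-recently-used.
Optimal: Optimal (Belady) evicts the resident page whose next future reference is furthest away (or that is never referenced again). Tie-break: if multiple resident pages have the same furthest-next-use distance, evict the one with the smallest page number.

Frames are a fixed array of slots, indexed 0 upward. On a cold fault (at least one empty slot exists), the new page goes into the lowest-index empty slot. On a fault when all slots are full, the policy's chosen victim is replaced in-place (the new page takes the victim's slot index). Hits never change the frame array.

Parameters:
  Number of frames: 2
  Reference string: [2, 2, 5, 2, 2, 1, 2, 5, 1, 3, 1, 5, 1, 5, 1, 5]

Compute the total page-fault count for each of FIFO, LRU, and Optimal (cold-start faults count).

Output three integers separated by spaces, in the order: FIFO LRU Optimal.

--- FIFO ---
  step 0: ref 2 -> FAULT, frames=[2,-] (faults so far: 1)
  step 1: ref 2 -> HIT, frames=[2,-] (faults so far: 1)
  step 2: ref 5 -> FAULT, frames=[2,5] (faults so far: 2)
  step 3: ref 2 -> HIT, frames=[2,5] (faults so far: 2)
  step 4: ref 2 -> HIT, frames=[2,5] (faults so far: 2)
  step 5: ref 1 -> FAULT, evict 2, frames=[1,5] (faults so far: 3)
  step 6: ref 2 -> FAULT, evict 5, frames=[1,2] (faults so far: 4)
  step 7: ref 5 -> FAULT, evict 1, frames=[5,2] (faults so far: 5)
  step 8: ref 1 -> FAULT, evict 2, frames=[5,1] (faults so far: 6)
  step 9: ref 3 -> FAULT, evict 5, frames=[3,1] (faults so far: 7)
  step 10: ref 1 -> HIT, frames=[3,1] (faults so far: 7)
  step 11: ref 5 -> FAULT, evict 1, frames=[3,5] (faults so far: 8)
  step 12: ref 1 -> FAULT, evict 3, frames=[1,5] (faults so far: 9)
  step 13: ref 5 -> HIT, frames=[1,5] (faults so far: 9)
  step 14: ref 1 -> HIT, frames=[1,5] (faults so far: 9)
  step 15: ref 5 -> HIT, frames=[1,5] (faults so far: 9)
  FIFO total faults: 9
--- LRU ---
  step 0: ref 2 -> FAULT, frames=[2,-] (faults so far: 1)
  step 1: ref 2 -> HIT, frames=[2,-] (faults so far: 1)
  step 2: ref 5 -> FAULT, frames=[2,5] (faults so far: 2)
  step 3: ref 2 -> HIT, frames=[2,5] (faults so far: 2)
  step 4: ref 2 -> HIT, frames=[2,5] (faults so far: 2)
  step 5: ref 1 -> FAULT, evict 5, frames=[2,1] (faults so far: 3)
  step 6: ref 2 -> HIT, frames=[2,1] (faults so far: 3)
  step 7: ref 5 -> FAULT, evict 1, frames=[2,5] (faults so far: 4)
  step 8: ref 1 -> FAULT, evict 2, frames=[1,5] (faults so far: 5)
  step 9: ref 3 -> FAULT, evict 5, frames=[1,3] (faults so far: 6)
  step 10: ref 1 -> HIT, frames=[1,3] (faults so far: 6)
  step 11: ref 5 -> FAULT, evict 3, frames=[1,5] (faults so far: 7)
  step 12: ref 1 -> HIT, frames=[1,5] (faults so far: 7)
  step 13: ref 5 -> HIT, frames=[1,5] (faults so far: 7)
  step 14: ref 1 -> HIT, frames=[1,5] (faults so far: 7)
  step 15: ref 5 -> HIT, frames=[1,5] (faults so far: 7)
  LRU total faults: 7
--- Optimal ---
  step 0: ref 2 -> FAULT, frames=[2,-] (faults so far: 1)
  step 1: ref 2 -> HIT, frames=[2,-] (faults so far: 1)
  step 2: ref 5 -> FAULT, frames=[2,5] (faults so far: 2)
  step 3: ref 2 -> HIT, frames=[2,5] (faults so far: 2)
  step 4: ref 2 -> HIT, frames=[2,5] (faults so far: 2)
  step 5: ref 1 -> FAULT, evict 5, frames=[2,1] (faults so far: 3)
  step 6: ref 2 -> HIT, frames=[2,1] (faults so far: 3)
  step 7: ref 5 -> FAULT, evict 2, frames=[5,1] (faults so far: 4)
  step 8: ref 1 -> HIT, frames=[5,1] (faults so far: 4)
  step 9: ref 3 -> FAULT, evict 5, frames=[3,1] (faults so far: 5)
  step 10: ref 1 -> HIT, frames=[3,1] (faults so far: 5)
  step 11: ref 5 -> FAULT, evict 3, frames=[5,1] (faults so far: 6)
  step 12: ref 1 -> HIT, frames=[5,1] (faults so far: 6)
  step 13: ref 5 -> HIT, frames=[5,1] (faults so far: 6)
  step 14: ref 1 -> HIT, frames=[5,1] (faults so far: 6)
  step 15: ref 5 -> HIT, frames=[5,1] (faults so far: 6)
  Optimal total faults: 6

Answer: 9 7 6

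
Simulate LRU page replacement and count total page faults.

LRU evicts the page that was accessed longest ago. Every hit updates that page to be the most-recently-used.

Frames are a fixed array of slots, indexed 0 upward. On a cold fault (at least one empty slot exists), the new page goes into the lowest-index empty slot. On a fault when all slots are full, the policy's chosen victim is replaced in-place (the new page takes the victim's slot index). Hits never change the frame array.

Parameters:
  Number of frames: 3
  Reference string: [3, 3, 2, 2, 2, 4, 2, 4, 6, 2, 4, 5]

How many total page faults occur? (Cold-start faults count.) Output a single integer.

Answer: 5

Derivation:
Step 0: ref 3 → FAULT, frames=[3,-,-]
Step 1: ref 3 → HIT, frames=[3,-,-]
Step 2: ref 2 → FAULT, frames=[3,2,-]
Step 3: ref 2 → HIT, frames=[3,2,-]
Step 4: ref 2 → HIT, frames=[3,2,-]
Step 5: ref 4 → FAULT, frames=[3,2,4]
Step 6: ref 2 → HIT, frames=[3,2,4]
Step 7: ref 4 → HIT, frames=[3,2,4]
Step 8: ref 6 → FAULT (evict 3), frames=[6,2,4]
Step 9: ref 2 → HIT, frames=[6,2,4]
Step 10: ref 4 → HIT, frames=[6,2,4]
Step 11: ref 5 → FAULT (evict 6), frames=[5,2,4]
Total faults: 5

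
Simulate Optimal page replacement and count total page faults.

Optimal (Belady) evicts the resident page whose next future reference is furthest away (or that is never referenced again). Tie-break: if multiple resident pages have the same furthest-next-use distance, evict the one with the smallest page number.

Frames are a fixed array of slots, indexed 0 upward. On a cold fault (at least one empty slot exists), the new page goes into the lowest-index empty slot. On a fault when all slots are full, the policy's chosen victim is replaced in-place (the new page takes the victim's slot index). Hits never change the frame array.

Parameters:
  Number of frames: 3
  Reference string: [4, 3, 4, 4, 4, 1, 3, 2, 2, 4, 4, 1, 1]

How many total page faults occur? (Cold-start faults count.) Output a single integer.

Answer: 4

Derivation:
Step 0: ref 4 → FAULT, frames=[4,-,-]
Step 1: ref 3 → FAULT, frames=[4,3,-]
Step 2: ref 4 → HIT, frames=[4,3,-]
Step 3: ref 4 → HIT, frames=[4,3,-]
Step 4: ref 4 → HIT, frames=[4,3,-]
Step 5: ref 1 → FAULT, frames=[4,3,1]
Step 6: ref 3 → HIT, frames=[4,3,1]
Step 7: ref 2 → FAULT (evict 3), frames=[4,2,1]
Step 8: ref 2 → HIT, frames=[4,2,1]
Step 9: ref 4 → HIT, frames=[4,2,1]
Step 10: ref 4 → HIT, frames=[4,2,1]
Step 11: ref 1 → HIT, frames=[4,2,1]
Step 12: ref 1 → HIT, frames=[4,2,1]
Total faults: 4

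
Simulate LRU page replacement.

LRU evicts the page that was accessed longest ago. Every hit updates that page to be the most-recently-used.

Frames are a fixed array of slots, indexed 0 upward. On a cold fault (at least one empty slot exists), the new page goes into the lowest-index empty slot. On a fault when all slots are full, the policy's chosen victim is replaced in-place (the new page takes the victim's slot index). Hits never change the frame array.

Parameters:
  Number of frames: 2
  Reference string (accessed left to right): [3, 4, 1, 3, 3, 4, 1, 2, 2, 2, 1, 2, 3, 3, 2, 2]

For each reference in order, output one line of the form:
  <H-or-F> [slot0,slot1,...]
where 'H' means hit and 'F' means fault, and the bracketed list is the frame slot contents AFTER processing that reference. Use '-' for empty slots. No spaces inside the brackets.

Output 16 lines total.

F [3,-]
F [3,4]
F [1,4]
F [1,3]
H [1,3]
F [4,3]
F [4,1]
F [2,1]
H [2,1]
H [2,1]
H [2,1]
H [2,1]
F [2,3]
H [2,3]
H [2,3]
H [2,3]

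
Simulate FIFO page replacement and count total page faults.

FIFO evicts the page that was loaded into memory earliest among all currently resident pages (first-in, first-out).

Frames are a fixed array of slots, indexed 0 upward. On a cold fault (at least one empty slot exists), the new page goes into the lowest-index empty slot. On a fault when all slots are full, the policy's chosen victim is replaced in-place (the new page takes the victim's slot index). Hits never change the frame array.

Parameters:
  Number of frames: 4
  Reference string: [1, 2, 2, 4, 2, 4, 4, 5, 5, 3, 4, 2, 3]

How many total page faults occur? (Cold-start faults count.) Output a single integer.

Answer: 5

Derivation:
Step 0: ref 1 → FAULT, frames=[1,-,-,-]
Step 1: ref 2 → FAULT, frames=[1,2,-,-]
Step 2: ref 2 → HIT, frames=[1,2,-,-]
Step 3: ref 4 → FAULT, frames=[1,2,4,-]
Step 4: ref 2 → HIT, frames=[1,2,4,-]
Step 5: ref 4 → HIT, frames=[1,2,4,-]
Step 6: ref 4 → HIT, frames=[1,2,4,-]
Step 7: ref 5 → FAULT, frames=[1,2,4,5]
Step 8: ref 5 → HIT, frames=[1,2,4,5]
Step 9: ref 3 → FAULT (evict 1), frames=[3,2,4,5]
Step 10: ref 4 → HIT, frames=[3,2,4,5]
Step 11: ref 2 → HIT, frames=[3,2,4,5]
Step 12: ref 3 → HIT, frames=[3,2,4,5]
Total faults: 5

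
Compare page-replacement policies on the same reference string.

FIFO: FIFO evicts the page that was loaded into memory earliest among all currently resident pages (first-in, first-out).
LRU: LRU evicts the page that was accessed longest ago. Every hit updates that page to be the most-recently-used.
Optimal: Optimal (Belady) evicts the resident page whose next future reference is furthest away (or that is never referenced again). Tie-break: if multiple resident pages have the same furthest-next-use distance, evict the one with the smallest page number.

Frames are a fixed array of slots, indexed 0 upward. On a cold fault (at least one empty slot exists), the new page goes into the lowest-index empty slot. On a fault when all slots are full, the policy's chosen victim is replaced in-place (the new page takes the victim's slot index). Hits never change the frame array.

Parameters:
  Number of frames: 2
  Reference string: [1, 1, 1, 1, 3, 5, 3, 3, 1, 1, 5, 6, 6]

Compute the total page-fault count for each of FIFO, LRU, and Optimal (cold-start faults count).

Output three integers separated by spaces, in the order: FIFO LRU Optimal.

--- FIFO ---
  step 0: ref 1 -> FAULT, frames=[1,-] (faults so far: 1)
  step 1: ref 1 -> HIT, frames=[1,-] (faults so far: 1)
  step 2: ref 1 -> HIT, frames=[1,-] (faults so far: 1)
  step 3: ref 1 -> HIT, frames=[1,-] (faults so far: 1)
  step 4: ref 3 -> FAULT, frames=[1,3] (faults so far: 2)
  step 5: ref 5 -> FAULT, evict 1, frames=[5,3] (faults so far: 3)
  step 6: ref 3 -> HIT, frames=[5,3] (faults so far: 3)
  step 7: ref 3 -> HIT, frames=[5,3] (faults so far: 3)
  step 8: ref 1 -> FAULT, evict 3, frames=[5,1] (faults so far: 4)
  step 9: ref 1 -> HIT, frames=[5,1] (faults so far: 4)
  step 10: ref 5 -> HIT, frames=[5,1] (faults so far: 4)
  step 11: ref 6 -> FAULT, evict 5, frames=[6,1] (faults so far: 5)
  step 12: ref 6 -> HIT, frames=[6,1] (faults so far: 5)
  FIFO total faults: 5
--- LRU ---
  step 0: ref 1 -> FAULT, frames=[1,-] (faults so far: 1)
  step 1: ref 1 -> HIT, frames=[1,-] (faults so far: 1)
  step 2: ref 1 -> HIT, frames=[1,-] (faults so far: 1)
  step 3: ref 1 -> HIT, frames=[1,-] (faults so far: 1)
  step 4: ref 3 -> FAULT, frames=[1,3] (faults so far: 2)
  step 5: ref 5 -> FAULT, evict 1, frames=[5,3] (faults so far: 3)
  step 6: ref 3 -> HIT, frames=[5,3] (faults so far: 3)
  step 7: ref 3 -> HIT, frames=[5,3] (faults so far: 3)
  step 8: ref 1 -> FAULT, evict 5, frames=[1,3] (faults so far: 4)
  step 9: ref 1 -> HIT, frames=[1,3] (faults so far: 4)
  step 10: ref 5 -> FAULT, evict 3, frames=[1,5] (faults so far: 5)
  step 11: ref 6 -> FAULT, evict 1, frames=[6,5] (faults so far: 6)
  step 12: ref 6 -> HIT, frames=[6,5] (faults so far: 6)
  LRU total faults: 6
--- Optimal ---
  step 0: ref 1 -> FAULT, frames=[1,-] (faults so far: 1)
  step 1: ref 1 -> HIT, frames=[1,-] (faults so far: 1)
  step 2: ref 1 -> HIT, frames=[1,-] (faults so far: 1)
  step 3: ref 1 -> HIT, frames=[1,-] (faults so far: 1)
  step 4: ref 3 -> FAULT, frames=[1,3] (faults so far: 2)
  step 5: ref 5 -> FAULT, evict 1, frames=[5,3] (faults so far: 3)
  step 6: ref 3 -> HIT, frames=[5,3] (faults so far: 3)
  step 7: ref 3 -> HIT, frames=[5,3] (faults so far: 3)
  step 8: ref 1 -> FAULT, evict 3, frames=[5,1] (faults so far: 4)
  step 9: ref 1 -> HIT, frames=[5,1] (faults so far: 4)
  step 10: ref 5 -> HIT, frames=[5,1] (faults so far: 4)
  step 11: ref 6 -> FAULT, evict 1, frames=[5,6] (faults so far: 5)
  step 12: ref 6 -> HIT, frames=[5,6] (faults so far: 5)
  Optimal total faults: 5

Answer: 5 6 5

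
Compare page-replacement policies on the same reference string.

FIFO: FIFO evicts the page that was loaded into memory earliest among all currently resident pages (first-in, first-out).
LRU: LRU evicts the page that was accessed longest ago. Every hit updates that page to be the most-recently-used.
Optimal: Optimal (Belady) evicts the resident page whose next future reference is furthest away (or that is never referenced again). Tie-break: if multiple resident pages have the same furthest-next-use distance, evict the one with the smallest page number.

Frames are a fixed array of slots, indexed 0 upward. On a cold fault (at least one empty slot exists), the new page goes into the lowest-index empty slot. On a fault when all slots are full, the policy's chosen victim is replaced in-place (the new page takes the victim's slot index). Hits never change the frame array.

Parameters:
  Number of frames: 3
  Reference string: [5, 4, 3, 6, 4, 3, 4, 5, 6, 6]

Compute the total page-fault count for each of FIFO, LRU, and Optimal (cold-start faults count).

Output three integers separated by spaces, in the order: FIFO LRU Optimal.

--- FIFO ---
  step 0: ref 5 -> FAULT, frames=[5,-,-] (faults so far: 1)
  step 1: ref 4 -> FAULT, frames=[5,4,-] (faults so far: 2)
  step 2: ref 3 -> FAULT, frames=[5,4,3] (faults so far: 3)
  step 3: ref 6 -> FAULT, evict 5, frames=[6,4,3] (faults so far: 4)
  step 4: ref 4 -> HIT, frames=[6,4,3] (faults so far: 4)
  step 5: ref 3 -> HIT, frames=[6,4,3] (faults so far: 4)
  step 6: ref 4 -> HIT, frames=[6,4,3] (faults so far: 4)
  step 7: ref 5 -> FAULT, evict 4, frames=[6,5,3] (faults so far: 5)
  step 8: ref 6 -> HIT, frames=[6,5,3] (faults so far: 5)
  step 9: ref 6 -> HIT, frames=[6,5,3] (faults so far: 5)
  FIFO total faults: 5
--- LRU ---
  step 0: ref 5 -> FAULT, frames=[5,-,-] (faults so far: 1)
  step 1: ref 4 -> FAULT, frames=[5,4,-] (faults so far: 2)
  step 2: ref 3 -> FAULT, frames=[5,4,3] (faults so far: 3)
  step 3: ref 6 -> FAULT, evict 5, frames=[6,4,3] (faults so far: 4)
  step 4: ref 4 -> HIT, frames=[6,4,3] (faults so far: 4)
  step 5: ref 3 -> HIT, frames=[6,4,3] (faults so far: 4)
  step 6: ref 4 -> HIT, frames=[6,4,3] (faults so far: 4)
  step 7: ref 5 -> FAULT, evict 6, frames=[5,4,3] (faults so far: 5)
  step 8: ref 6 -> FAULT, evict 3, frames=[5,4,6] (faults so far: 6)
  step 9: ref 6 -> HIT, frames=[5,4,6] (faults so far: 6)
  LRU total faults: 6
--- Optimal ---
  step 0: ref 5 -> FAULT, frames=[5,-,-] (faults so far: 1)
  step 1: ref 4 -> FAULT, frames=[5,4,-] (faults so far: 2)
  step 2: ref 3 -> FAULT, frames=[5,4,3] (faults so far: 3)
  step 3: ref 6 -> FAULT, evict 5, frames=[6,4,3] (faults so far: 4)
  step 4: ref 4 -> HIT, frames=[6,4,3] (faults so far: 4)
  step 5: ref 3 -> HIT, frames=[6,4,3] (faults so far: 4)
  step 6: ref 4 -> HIT, frames=[6,4,3] (faults so far: 4)
  step 7: ref 5 -> FAULT, evict 3, frames=[6,4,5] (faults so far: 5)
  step 8: ref 6 -> HIT, frames=[6,4,5] (faults so far: 5)
  step 9: ref 6 -> HIT, frames=[6,4,5] (faults so far: 5)
  Optimal total faults: 5

Answer: 5 6 5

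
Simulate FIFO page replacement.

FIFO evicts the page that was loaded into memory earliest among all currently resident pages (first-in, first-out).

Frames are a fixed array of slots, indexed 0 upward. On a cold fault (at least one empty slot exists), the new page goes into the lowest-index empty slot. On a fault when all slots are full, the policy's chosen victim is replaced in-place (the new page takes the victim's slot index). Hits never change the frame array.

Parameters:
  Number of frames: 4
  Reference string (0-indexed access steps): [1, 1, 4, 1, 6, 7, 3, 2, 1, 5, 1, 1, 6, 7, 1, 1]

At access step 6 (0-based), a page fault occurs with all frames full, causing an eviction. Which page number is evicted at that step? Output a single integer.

Answer: 1

Derivation:
Step 0: ref 1 -> FAULT, frames=[1,-,-,-]
Step 1: ref 1 -> HIT, frames=[1,-,-,-]
Step 2: ref 4 -> FAULT, frames=[1,4,-,-]
Step 3: ref 1 -> HIT, frames=[1,4,-,-]
Step 4: ref 6 -> FAULT, frames=[1,4,6,-]
Step 5: ref 7 -> FAULT, frames=[1,4,6,7]
Step 6: ref 3 -> FAULT, evict 1, frames=[3,4,6,7]
At step 6: evicted page 1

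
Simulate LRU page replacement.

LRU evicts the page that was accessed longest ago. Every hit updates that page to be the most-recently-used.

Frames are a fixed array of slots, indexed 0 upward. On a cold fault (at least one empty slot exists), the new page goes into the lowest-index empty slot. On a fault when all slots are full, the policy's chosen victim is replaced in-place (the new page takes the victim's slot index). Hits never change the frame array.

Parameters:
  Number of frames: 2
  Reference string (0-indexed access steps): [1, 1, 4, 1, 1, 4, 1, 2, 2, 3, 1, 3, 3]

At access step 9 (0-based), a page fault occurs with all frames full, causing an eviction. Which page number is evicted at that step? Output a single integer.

Answer: 1

Derivation:
Step 0: ref 1 -> FAULT, frames=[1,-]
Step 1: ref 1 -> HIT, frames=[1,-]
Step 2: ref 4 -> FAULT, frames=[1,4]
Step 3: ref 1 -> HIT, frames=[1,4]
Step 4: ref 1 -> HIT, frames=[1,4]
Step 5: ref 4 -> HIT, frames=[1,4]
Step 6: ref 1 -> HIT, frames=[1,4]
Step 7: ref 2 -> FAULT, evict 4, frames=[1,2]
Step 8: ref 2 -> HIT, frames=[1,2]
Step 9: ref 3 -> FAULT, evict 1, frames=[3,2]
At step 9: evicted page 1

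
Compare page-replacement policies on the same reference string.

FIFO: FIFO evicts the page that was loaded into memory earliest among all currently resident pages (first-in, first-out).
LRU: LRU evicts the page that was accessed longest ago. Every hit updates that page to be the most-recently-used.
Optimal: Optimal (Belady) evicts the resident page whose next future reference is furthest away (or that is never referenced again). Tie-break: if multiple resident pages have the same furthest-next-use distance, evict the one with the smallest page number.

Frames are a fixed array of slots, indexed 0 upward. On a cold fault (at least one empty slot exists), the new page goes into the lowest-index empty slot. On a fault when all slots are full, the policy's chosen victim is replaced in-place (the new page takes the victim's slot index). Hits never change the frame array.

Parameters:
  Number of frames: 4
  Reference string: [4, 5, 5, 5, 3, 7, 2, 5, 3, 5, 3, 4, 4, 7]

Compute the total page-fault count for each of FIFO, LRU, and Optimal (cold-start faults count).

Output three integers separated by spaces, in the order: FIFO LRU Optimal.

Answer: 6 7 6

Derivation:
--- FIFO ---
  step 0: ref 4 -> FAULT, frames=[4,-,-,-] (faults so far: 1)
  step 1: ref 5 -> FAULT, frames=[4,5,-,-] (faults so far: 2)
  step 2: ref 5 -> HIT, frames=[4,5,-,-] (faults so far: 2)
  step 3: ref 5 -> HIT, frames=[4,5,-,-] (faults so far: 2)
  step 4: ref 3 -> FAULT, frames=[4,5,3,-] (faults so far: 3)
  step 5: ref 7 -> FAULT, frames=[4,5,3,7] (faults so far: 4)
  step 6: ref 2 -> FAULT, evict 4, frames=[2,5,3,7] (faults so far: 5)
  step 7: ref 5 -> HIT, frames=[2,5,3,7] (faults so far: 5)
  step 8: ref 3 -> HIT, frames=[2,5,3,7] (faults so far: 5)
  step 9: ref 5 -> HIT, frames=[2,5,3,7] (faults so far: 5)
  step 10: ref 3 -> HIT, frames=[2,5,3,7] (faults so far: 5)
  step 11: ref 4 -> FAULT, evict 5, frames=[2,4,3,7] (faults so far: 6)
  step 12: ref 4 -> HIT, frames=[2,4,3,7] (faults so far: 6)
  step 13: ref 7 -> HIT, frames=[2,4,3,7] (faults so far: 6)
  FIFO total faults: 6
--- LRU ---
  step 0: ref 4 -> FAULT, frames=[4,-,-,-] (faults so far: 1)
  step 1: ref 5 -> FAULT, frames=[4,5,-,-] (faults so far: 2)
  step 2: ref 5 -> HIT, frames=[4,5,-,-] (faults so far: 2)
  step 3: ref 5 -> HIT, frames=[4,5,-,-] (faults so far: 2)
  step 4: ref 3 -> FAULT, frames=[4,5,3,-] (faults so far: 3)
  step 5: ref 7 -> FAULT, frames=[4,5,3,7] (faults so far: 4)
  step 6: ref 2 -> FAULT, evict 4, frames=[2,5,3,7] (faults so far: 5)
  step 7: ref 5 -> HIT, frames=[2,5,3,7] (faults so far: 5)
  step 8: ref 3 -> HIT, frames=[2,5,3,7] (faults so far: 5)
  step 9: ref 5 -> HIT, frames=[2,5,3,7] (faults so far: 5)
  step 10: ref 3 -> HIT, frames=[2,5,3,7] (faults so far: 5)
  step 11: ref 4 -> FAULT, evict 7, frames=[2,5,3,4] (faults so far: 6)
  step 12: ref 4 -> HIT, frames=[2,5,3,4] (faults so far: 6)
  step 13: ref 7 -> FAULT, evict 2, frames=[7,5,3,4] (faults so far: 7)
  LRU total faults: 7
--- Optimal ---
  step 0: ref 4 -> FAULT, frames=[4,-,-,-] (faults so far: 1)
  step 1: ref 5 -> FAULT, frames=[4,5,-,-] (faults so far: 2)
  step 2: ref 5 -> HIT, frames=[4,5,-,-] (faults so far: 2)
  step 3: ref 5 -> HIT, frames=[4,5,-,-] (faults so far: 2)
  step 4: ref 3 -> FAULT, frames=[4,5,3,-] (faults so far: 3)
  step 5: ref 7 -> FAULT, frames=[4,5,3,7] (faults so far: 4)
  step 6: ref 2 -> FAULT, evict 7, frames=[4,5,3,2] (faults so far: 5)
  step 7: ref 5 -> HIT, frames=[4,5,3,2] (faults so far: 5)
  step 8: ref 3 -> HIT, frames=[4,5,3,2] (faults so far: 5)
  step 9: ref 5 -> HIT, frames=[4,5,3,2] (faults so far: 5)
  step 10: ref 3 -> HIT, frames=[4,5,3,2] (faults so far: 5)
  step 11: ref 4 -> HIT, frames=[4,5,3,2] (faults so far: 5)
  step 12: ref 4 -> HIT, frames=[4,5,3,2] (faults so far: 5)
  step 13: ref 7 -> FAULT, evict 2, frames=[4,5,3,7] (faults so far: 6)
  Optimal total faults: 6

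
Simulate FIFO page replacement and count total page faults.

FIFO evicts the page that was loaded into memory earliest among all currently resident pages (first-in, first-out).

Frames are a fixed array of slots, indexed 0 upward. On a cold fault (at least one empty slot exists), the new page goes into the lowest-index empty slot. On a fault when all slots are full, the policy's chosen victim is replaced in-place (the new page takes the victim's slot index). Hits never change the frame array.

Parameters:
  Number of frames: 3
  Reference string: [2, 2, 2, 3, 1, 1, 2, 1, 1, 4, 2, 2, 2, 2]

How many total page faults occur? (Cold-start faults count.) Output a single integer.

Answer: 5

Derivation:
Step 0: ref 2 → FAULT, frames=[2,-,-]
Step 1: ref 2 → HIT, frames=[2,-,-]
Step 2: ref 2 → HIT, frames=[2,-,-]
Step 3: ref 3 → FAULT, frames=[2,3,-]
Step 4: ref 1 → FAULT, frames=[2,3,1]
Step 5: ref 1 → HIT, frames=[2,3,1]
Step 6: ref 2 → HIT, frames=[2,3,1]
Step 7: ref 1 → HIT, frames=[2,3,1]
Step 8: ref 1 → HIT, frames=[2,3,1]
Step 9: ref 4 → FAULT (evict 2), frames=[4,3,1]
Step 10: ref 2 → FAULT (evict 3), frames=[4,2,1]
Step 11: ref 2 → HIT, frames=[4,2,1]
Step 12: ref 2 → HIT, frames=[4,2,1]
Step 13: ref 2 → HIT, frames=[4,2,1]
Total faults: 5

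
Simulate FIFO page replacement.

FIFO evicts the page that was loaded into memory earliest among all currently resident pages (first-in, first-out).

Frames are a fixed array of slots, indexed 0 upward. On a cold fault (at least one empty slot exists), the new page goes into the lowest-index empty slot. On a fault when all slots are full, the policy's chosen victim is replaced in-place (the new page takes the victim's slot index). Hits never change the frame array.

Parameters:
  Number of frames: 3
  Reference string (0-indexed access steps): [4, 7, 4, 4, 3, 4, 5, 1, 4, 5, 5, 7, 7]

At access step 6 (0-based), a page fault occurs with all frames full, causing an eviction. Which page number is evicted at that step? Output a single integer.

Answer: 4

Derivation:
Step 0: ref 4 -> FAULT, frames=[4,-,-]
Step 1: ref 7 -> FAULT, frames=[4,7,-]
Step 2: ref 4 -> HIT, frames=[4,7,-]
Step 3: ref 4 -> HIT, frames=[4,7,-]
Step 4: ref 3 -> FAULT, frames=[4,7,3]
Step 5: ref 4 -> HIT, frames=[4,7,3]
Step 6: ref 5 -> FAULT, evict 4, frames=[5,7,3]
At step 6: evicted page 4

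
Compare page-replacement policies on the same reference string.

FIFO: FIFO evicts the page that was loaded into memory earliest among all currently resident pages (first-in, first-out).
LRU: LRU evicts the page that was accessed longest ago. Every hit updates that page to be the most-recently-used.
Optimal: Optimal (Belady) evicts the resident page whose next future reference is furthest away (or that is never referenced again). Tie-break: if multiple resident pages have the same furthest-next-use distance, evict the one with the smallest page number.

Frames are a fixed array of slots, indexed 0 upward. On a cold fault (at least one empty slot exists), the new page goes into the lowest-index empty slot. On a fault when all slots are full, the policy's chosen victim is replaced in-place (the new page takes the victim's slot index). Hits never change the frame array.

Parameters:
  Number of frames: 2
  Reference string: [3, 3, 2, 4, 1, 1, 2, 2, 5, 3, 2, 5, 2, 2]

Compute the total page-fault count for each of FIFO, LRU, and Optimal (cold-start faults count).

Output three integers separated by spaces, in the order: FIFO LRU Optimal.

--- FIFO ---
  step 0: ref 3 -> FAULT, frames=[3,-] (faults so far: 1)
  step 1: ref 3 -> HIT, frames=[3,-] (faults so far: 1)
  step 2: ref 2 -> FAULT, frames=[3,2] (faults so far: 2)
  step 3: ref 4 -> FAULT, evict 3, frames=[4,2] (faults so far: 3)
  step 4: ref 1 -> FAULT, evict 2, frames=[4,1] (faults so far: 4)
  step 5: ref 1 -> HIT, frames=[4,1] (faults so far: 4)
  step 6: ref 2 -> FAULT, evict 4, frames=[2,1] (faults so far: 5)
  step 7: ref 2 -> HIT, frames=[2,1] (faults so far: 5)
  step 8: ref 5 -> FAULT, evict 1, frames=[2,5] (faults so far: 6)
  step 9: ref 3 -> FAULT, evict 2, frames=[3,5] (faults so far: 7)
  step 10: ref 2 -> FAULT, evict 5, frames=[3,2] (faults so far: 8)
  step 11: ref 5 -> FAULT, evict 3, frames=[5,2] (faults so far: 9)
  step 12: ref 2 -> HIT, frames=[5,2] (faults so far: 9)
  step 13: ref 2 -> HIT, frames=[5,2] (faults so far: 9)
  FIFO total faults: 9
--- LRU ---
  step 0: ref 3 -> FAULT, frames=[3,-] (faults so far: 1)
  step 1: ref 3 -> HIT, frames=[3,-] (faults so far: 1)
  step 2: ref 2 -> FAULT, frames=[3,2] (faults so far: 2)
  step 3: ref 4 -> FAULT, evict 3, frames=[4,2] (faults so far: 3)
  step 4: ref 1 -> FAULT, evict 2, frames=[4,1] (faults so far: 4)
  step 5: ref 1 -> HIT, frames=[4,1] (faults so far: 4)
  step 6: ref 2 -> FAULT, evict 4, frames=[2,1] (faults so far: 5)
  step 7: ref 2 -> HIT, frames=[2,1] (faults so far: 5)
  step 8: ref 5 -> FAULT, evict 1, frames=[2,5] (faults so far: 6)
  step 9: ref 3 -> FAULT, evict 2, frames=[3,5] (faults so far: 7)
  step 10: ref 2 -> FAULT, evict 5, frames=[3,2] (faults so far: 8)
  step 11: ref 5 -> FAULT, evict 3, frames=[5,2] (faults so far: 9)
  step 12: ref 2 -> HIT, frames=[5,2] (faults so far: 9)
  step 13: ref 2 -> HIT, frames=[5,2] (faults so far: 9)
  LRU total faults: 9
--- Optimal ---
  step 0: ref 3 -> FAULT, frames=[3,-] (faults so far: 1)
  step 1: ref 3 -> HIT, frames=[3,-] (faults so far: 1)
  step 2: ref 2 -> FAULT, frames=[3,2] (faults so far: 2)
  step 3: ref 4 -> FAULT, evict 3, frames=[4,2] (faults so far: 3)
  step 4: ref 1 -> FAULT, evict 4, frames=[1,2] (faults so far: 4)
  step 5: ref 1 -> HIT, frames=[1,2] (faults so far: 4)
  step 6: ref 2 -> HIT, frames=[1,2] (faults so far: 4)
  step 7: ref 2 -> HIT, frames=[1,2] (faults so far: 4)
  step 8: ref 5 -> FAULT, evict 1, frames=[5,2] (faults so far: 5)
  step 9: ref 3 -> FAULT, evict 5, frames=[3,2] (faults so far: 6)
  step 10: ref 2 -> HIT, frames=[3,2] (faults so far: 6)
  step 11: ref 5 -> FAULT, evict 3, frames=[5,2] (faults so far: 7)
  step 12: ref 2 -> HIT, frames=[5,2] (faults so far: 7)
  step 13: ref 2 -> HIT, frames=[5,2] (faults so far: 7)
  Optimal total faults: 7

Answer: 9 9 7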